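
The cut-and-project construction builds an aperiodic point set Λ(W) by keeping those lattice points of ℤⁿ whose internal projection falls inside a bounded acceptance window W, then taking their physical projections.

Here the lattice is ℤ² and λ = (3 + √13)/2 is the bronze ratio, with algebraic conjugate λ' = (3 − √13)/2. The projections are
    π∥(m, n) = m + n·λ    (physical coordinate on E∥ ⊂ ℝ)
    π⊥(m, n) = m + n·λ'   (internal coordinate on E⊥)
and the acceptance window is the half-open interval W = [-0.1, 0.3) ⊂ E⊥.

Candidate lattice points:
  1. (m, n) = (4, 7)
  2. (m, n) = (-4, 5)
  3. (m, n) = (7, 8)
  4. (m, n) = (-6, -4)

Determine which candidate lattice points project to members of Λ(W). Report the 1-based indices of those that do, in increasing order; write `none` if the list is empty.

Numerically λ ≈ 3.302776 and λ' = −1/λ ≈ -0.302776.
#1 (4,7): internal coord 4 + (7)·λ' = +1.880571; +1.880571 ∉ [-0.1, 0.3) → out
#2 (-4,5): internal coord -4 + (5)·λ' = -5.513878; -5.513878 ∉ [-0.1, 0.3) → out
#3 (7,8): internal coord 7 + (8)·λ' = +4.577795; +4.577795 ∉ [-0.1, 0.3) → out
#4 (-6,-4): internal coord -6 + (-4)·λ' = -4.788897; -4.788897 ∉ [-0.1, 0.3) → out

none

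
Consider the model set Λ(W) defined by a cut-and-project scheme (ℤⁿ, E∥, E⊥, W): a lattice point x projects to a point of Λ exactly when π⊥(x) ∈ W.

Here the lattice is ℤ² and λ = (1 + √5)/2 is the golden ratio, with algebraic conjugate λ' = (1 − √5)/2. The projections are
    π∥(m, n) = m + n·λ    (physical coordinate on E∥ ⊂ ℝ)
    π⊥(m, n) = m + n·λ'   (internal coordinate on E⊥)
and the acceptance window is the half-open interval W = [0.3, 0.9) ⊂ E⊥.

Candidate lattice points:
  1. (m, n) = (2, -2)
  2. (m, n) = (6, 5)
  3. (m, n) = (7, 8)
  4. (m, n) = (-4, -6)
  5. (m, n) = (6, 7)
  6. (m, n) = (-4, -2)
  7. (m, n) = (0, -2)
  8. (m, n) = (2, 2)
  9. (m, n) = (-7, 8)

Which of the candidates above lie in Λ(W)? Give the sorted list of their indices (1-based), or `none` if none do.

Compute λ' = (1−√5)/2 = -0.6180, so π⊥(m,n) = m -0.6180·n.
[1] lift (2,-2): star map gives 3.2361; window check 0.3 ≤ 3.2361 < 0.9 is false → out
[2] lift (6,5): star map gives 2.9098; window check 0.3 ≤ 2.9098 < 0.9 is false → out
[3] lift (7,8): star map gives 2.0557; window check 0.3 ≤ 2.0557 < 0.9 is false → out
[4] lift (-4,-6): star map gives -0.2918; window check 0.3 ≤ -0.2918 < 0.9 is false → out
[5] lift (6,7): star map gives 1.6738; window check 0.3 ≤ 1.6738 < 0.9 is false → out
[6] lift (-4,-2): star map gives -2.7639; window check 0.3 ≤ -2.7639 < 0.9 is false → out
[7] lift (0,-2): star map gives 1.2361; window check 0.3 ≤ 1.2361 < 0.9 is false → out
[8] lift (2,2): star map gives 0.7639; window check 0.3 ≤ 0.7639 < 0.9 is true → IN Λ
[9] lift (-7,8): star map gives -11.9443; window check 0.3 ≤ -11.9443 < 0.9 is false → out

8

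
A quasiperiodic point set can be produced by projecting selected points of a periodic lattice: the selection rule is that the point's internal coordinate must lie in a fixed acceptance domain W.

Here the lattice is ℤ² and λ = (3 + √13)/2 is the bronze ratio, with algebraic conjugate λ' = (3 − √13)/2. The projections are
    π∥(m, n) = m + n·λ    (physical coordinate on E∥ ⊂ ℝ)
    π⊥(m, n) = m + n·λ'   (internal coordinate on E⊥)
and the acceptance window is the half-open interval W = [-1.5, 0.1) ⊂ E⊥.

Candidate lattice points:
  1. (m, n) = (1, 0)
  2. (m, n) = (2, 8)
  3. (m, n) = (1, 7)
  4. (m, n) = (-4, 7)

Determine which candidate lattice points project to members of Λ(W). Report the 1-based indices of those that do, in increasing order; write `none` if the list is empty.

2, 3

Compute λ' = (3−√13)/2 = -0.302776, so π⊥(m,n) = m -0.302776·n.
candidate 1: (m,n)=(1,0) → π∥ = 1+0·λ ≈ 1.000000, π⊥ = 1+0·λ' ≈ 1.000000 ∉ [-1.5, 0.1) ⇒ out
candidate 2: (m,n)=(2,8) → π∥ = 2+8·λ ≈ 28.422205, π⊥ = 2+8·λ' ≈ -0.422205 ∈ [-1.5, 0.1) ⇒ IN Λ
candidate 3: (m,n)=(1,7) → π∥ = 1+7·λ ≈ 24.119429, π⊥ = 1+7·λ' ≈ -1.119429 ∈ [-1.5, 0.1) ⇒ IN Λ
candidate 4: (m,n)=(-4,7) → π∥ = -4+7·λ ≈ 19.119429, π⊥ = -4+7·λ' ≈ -6.119429 ∉ [-1.5, 0.1) ⇒ out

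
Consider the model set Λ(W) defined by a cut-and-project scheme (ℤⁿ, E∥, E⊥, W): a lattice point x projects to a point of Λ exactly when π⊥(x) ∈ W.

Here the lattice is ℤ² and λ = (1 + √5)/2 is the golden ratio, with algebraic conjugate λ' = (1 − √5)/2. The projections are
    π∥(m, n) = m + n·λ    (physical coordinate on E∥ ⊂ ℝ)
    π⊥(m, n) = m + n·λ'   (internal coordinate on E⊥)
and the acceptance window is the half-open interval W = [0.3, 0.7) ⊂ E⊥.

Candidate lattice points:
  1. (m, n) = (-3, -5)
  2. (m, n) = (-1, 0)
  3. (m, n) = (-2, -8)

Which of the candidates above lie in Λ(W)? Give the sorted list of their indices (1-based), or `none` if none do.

Numerically λ ≈ 1.618034 and λ' = −1/λ ≈ -0.618034.
[1] lift (-3,-5): star map gives 0.090170; window check 0.3 ≤ 0.090170 < 0.7 is false → out
[2] lift (-1,0): star map gives -1.000000; window check 0.3 ≤ -1.000000 < 0.7 is false → out
[3] lift (-2,-8): star map gives 2.944272; window check 0.3 ≤ 2.944272 < 0.7 is false → out

none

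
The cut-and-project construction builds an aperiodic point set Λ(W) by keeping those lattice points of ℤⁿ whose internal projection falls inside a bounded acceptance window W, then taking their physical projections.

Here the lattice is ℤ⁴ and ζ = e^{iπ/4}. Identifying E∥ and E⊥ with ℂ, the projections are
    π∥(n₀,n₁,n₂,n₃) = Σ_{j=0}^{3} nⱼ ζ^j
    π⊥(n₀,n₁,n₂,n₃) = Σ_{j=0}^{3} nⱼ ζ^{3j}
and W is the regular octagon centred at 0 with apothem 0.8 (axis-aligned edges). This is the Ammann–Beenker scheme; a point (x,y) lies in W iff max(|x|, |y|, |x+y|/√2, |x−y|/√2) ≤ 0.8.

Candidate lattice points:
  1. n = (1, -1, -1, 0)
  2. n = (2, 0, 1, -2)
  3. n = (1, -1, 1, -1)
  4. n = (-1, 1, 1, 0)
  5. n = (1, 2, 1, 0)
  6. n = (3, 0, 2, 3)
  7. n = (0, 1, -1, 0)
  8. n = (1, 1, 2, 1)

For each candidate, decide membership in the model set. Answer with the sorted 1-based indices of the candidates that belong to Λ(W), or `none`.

With ζ = e^{iπ/4} the internal vectors are ζ^0,ζ^3,ζ^6,ζ^9.
#1 (1, -1, -1, 0): internal (1.70711, 0.29289); octagon support 1.70711 vs apothem 0.8 → ∉ W
#2 (2, 0, 1, -2): internal (0.58579, -2.41421); octagon support 2.41421 vs apothem 0.8 → ∉ W
#3 (1, -1, 1, -1): internal (1.00000, -2.41421); octagon support 2.41421 vs apothem 0.8 → ∉ W
#4 (-1, 1, 1, 0): internal (-1.70711, -0.29289); octagon support 1.70711 vs apothem 0.8 → ∉ W
#5 (1, 2, 1, 0): internal (-0.41421, 0.41421); octagon support 0.58579 vs apothem 0.8 → ∈ W
#6 (3, 0, 2, 3): internal (5.12132, 0.12132); octagon support 5.12132 vs apothem 0.8 → ∉ W
#7 (0, 1, -1, 0): internal (-0.70711, 1.70711); octagon support 1.70711 vs apothem 0.8 → ∉ W
#8 (1, 1, 2, 1): internal (1.00000, -0.58579); octagon support 1.12132 vs apothem 0.8 → ∉ W

5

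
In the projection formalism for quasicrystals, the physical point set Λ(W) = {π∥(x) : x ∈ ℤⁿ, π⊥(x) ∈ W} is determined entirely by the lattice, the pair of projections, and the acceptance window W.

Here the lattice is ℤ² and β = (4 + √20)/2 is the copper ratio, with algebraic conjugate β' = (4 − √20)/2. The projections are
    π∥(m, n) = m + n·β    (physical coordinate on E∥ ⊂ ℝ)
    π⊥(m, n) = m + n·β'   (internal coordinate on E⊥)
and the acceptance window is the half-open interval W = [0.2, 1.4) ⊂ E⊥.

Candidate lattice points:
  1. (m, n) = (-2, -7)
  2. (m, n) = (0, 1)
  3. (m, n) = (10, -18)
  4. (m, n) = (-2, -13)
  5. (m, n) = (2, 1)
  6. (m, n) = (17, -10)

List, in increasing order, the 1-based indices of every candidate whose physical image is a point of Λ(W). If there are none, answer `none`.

4

β' = (4−√20)/2 ≈ -0.236068.
#1 (-2,-7): internal coord -2 + (-7)·β' = -0.347524; -0.347524 ∉ [0.2, 1.4) → out
#2 (0,1): internal coord 0 + (1)·β' = -0.236068; -0.236068 ∉ [0.2, 1.4) → out
#3 (10,-18): internal coord 10 + (-18)·β' = +14.249224; +14.249224 ∉ [0.2, 1.4) → out
#4 (-2,-13): internal coord -2 + (-13)·β' = +1.068884; +1.068884 ∈ [0.2, 1.4) → IN Λ
#5 (2,1): internal coord 2 + (1)·β' = +1.763932; +1.763932 ∉ [0.2, 1.4) → out
#6 (17,-10): internal coord 17 + (-10)·β' = +19.360680; +19.360680 ∉ [0.2, 1.4) → out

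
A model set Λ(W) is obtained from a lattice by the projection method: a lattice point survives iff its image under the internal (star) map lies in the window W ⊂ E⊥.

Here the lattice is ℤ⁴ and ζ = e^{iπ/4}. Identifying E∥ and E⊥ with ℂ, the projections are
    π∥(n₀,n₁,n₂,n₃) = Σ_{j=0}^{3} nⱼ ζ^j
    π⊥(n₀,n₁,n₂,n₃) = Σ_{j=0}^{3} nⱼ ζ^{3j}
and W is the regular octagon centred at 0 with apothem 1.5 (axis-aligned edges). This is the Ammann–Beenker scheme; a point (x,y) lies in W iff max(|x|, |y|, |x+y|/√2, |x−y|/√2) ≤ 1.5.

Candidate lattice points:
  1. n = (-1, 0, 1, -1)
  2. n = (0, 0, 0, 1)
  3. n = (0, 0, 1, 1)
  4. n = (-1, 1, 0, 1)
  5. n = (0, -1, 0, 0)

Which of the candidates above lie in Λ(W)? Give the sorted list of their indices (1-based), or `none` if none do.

2, 3, 5

With ζ = e^{iπ/4} the internal vectors are ζ^0,ζ^3,ζ^6,ζ^9.
#1 (-1, 0, 1, -1): internal (-1.707107, -1.707107); octagon support 2.414214 vs apothem 1.5 → ∉ W
#2 (0, 0, 0, 1): internal (0.707107, 0.707107); octagon support 1.000000 vs apothem 1.5 → ∈ W
#3 (0, 0, 1, 1): internal (0.707107, -0.292893); octagon support 0.707107 vs apothem 1.5 → ∈ W
#4 (-1, 1, 0, 1): internal (-1.000000, 1.414214); octagon support 1.707107 vs apothem 1.5 → ∉ W
#5 (0, -1, 0, 0): internal (0.707107, -0.707107); octagon support 1.000000 vs apothem 1.5 → ∈ W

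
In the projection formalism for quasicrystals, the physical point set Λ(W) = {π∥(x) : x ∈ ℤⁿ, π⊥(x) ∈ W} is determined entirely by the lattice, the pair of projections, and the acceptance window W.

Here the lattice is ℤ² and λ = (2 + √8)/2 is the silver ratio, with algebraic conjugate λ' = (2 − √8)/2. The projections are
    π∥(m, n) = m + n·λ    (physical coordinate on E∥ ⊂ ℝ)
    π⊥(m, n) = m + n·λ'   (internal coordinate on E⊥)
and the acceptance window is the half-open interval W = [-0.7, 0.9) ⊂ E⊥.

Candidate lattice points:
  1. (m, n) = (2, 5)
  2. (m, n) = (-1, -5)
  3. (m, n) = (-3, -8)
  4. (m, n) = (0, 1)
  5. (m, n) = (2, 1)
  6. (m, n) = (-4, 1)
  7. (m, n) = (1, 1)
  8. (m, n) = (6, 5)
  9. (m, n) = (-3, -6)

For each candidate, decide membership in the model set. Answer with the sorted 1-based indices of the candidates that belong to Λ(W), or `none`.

Numerically λ ≈ 2.41421 and λ' = −1/λ ≈ -0.41421.
[1] lift (2,5): star map gives -0.07107; window check -0.7 ≤ -0.07107 < 0.9 is true → IN Λ
[2] lift (-1,-5): star map gives 1.07107; window check -0.7 ≤ 1.07107 < 0.9 is false → out
[3] lift (-3,-8): star map gives 0.31371; window check -0.7 ≤ 0.31371 < 0.9 is true → IN Λ
[4] lift (0,1): star map gives -0.41421; window check -0.7 ≤ -0.41421 < 0.9 is true → IN Λ
[5] lift (2,1): star map gives 1.58579; window check -0.7 ≤ 1.58579 < 0.9 is false → out
[6] lift (-4,1): star map gives -4.41421; window check -0.7 ≤ -4.41421 < 0.9 is false → out
[7] lift (1,1): star map gives 0.58579; window check -0.7 ≤ 0.58579 < 0.9 is true → IN Λ
[8] lift (6,5): star map gives 3.92893; window check -0.7 ≤ 3.92893 < 0.9 is false → out
[9] lift (-3,-6): star map gives -0.51472; window check -0.7 ≤ -0.51472 < 0.9 is true → IN Λ

1, 3, 4, 7, 9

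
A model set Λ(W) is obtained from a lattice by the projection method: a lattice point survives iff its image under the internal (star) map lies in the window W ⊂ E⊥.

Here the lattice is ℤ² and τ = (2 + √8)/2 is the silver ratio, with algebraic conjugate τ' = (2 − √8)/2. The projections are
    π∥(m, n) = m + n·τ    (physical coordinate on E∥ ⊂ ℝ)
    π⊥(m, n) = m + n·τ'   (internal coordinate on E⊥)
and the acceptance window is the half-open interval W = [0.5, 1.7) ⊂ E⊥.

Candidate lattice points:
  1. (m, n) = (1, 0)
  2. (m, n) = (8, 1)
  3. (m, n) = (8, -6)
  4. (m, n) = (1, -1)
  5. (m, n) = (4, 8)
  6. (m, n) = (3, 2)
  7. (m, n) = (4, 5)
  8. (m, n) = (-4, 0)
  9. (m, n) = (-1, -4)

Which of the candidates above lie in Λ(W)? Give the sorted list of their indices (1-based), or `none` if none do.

1, 4, 5, 9

Numerically τ ≈ 2.41421 and τ' = −1/τ ≈ -0.41421.
[1] lift (1,0): star map gives 1.00000; window check 0.5 ≤ 1.00000 < 1.7 is true → IN Λ
[2] lift (8,1): star map gives 7.58579; window check 0.5 ≤ 7.58579 < 1.7 is false → out
[3] lift (8,-6): star map gives 10.48528; window check 0.5 ≤ 10.48528 < 1.7 is false → out
[4] lift (1,-1): star map gives 1.41421; window check 0.5 ≤ 1.41421 < 1.7 is true → IN Λ
[5] lift (4,8): star map gives 0.68629; window check 0.5 ≤ 0.68629 < 1.7 is true → IN Λ
[6] lift (3,2): star map gives 2.17157; window check 0.5 ≤ 2.17157 < 1.7 is false → out
[7] lift (4,5): star map gives 1.92893; window check 0.5 ≤ 1.92893 < 1.7 is false → out
[8] lift (-4,0): star map gives -4.00000; window check 0.5 ≤ -4.00000 < 1.7 is false → out
[9] lift (-1,-4): star map gives 0.65685; window check 0.5 ≤ 0.65685 < 1.7 is true → IN Λ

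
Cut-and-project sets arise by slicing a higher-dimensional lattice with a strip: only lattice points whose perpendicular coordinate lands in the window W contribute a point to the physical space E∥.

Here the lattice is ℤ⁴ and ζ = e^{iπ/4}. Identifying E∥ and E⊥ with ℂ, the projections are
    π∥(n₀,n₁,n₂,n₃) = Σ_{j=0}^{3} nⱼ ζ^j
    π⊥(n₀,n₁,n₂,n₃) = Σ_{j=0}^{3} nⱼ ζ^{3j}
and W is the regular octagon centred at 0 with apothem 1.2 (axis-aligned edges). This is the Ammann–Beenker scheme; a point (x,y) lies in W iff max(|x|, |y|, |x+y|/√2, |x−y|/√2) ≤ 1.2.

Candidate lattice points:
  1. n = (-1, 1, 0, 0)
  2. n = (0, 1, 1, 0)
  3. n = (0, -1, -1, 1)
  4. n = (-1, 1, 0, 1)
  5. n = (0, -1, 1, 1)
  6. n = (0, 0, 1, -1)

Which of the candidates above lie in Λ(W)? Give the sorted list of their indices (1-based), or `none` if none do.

2

With ζ = e^{iπ/4} the internal vectors are ζ^0,ζ^3,ζ^6,ζ^9.
#1 (-1, 1, 0, 0): internal (-1.70711, 0.70711); octagon support 1.70711 vs apothem 1.2 → ∉ W
#2 (0, 1, 1, 0): internal (-0.70711, -0.29289); octagon support 0.70711 vs apothem 1.2 → ∈ W
#3 (0, -1, -1, 1): internal (1.41421, 1.00000); octagon support 1.70711 vs apothem 1.2 → ∉ W
#4 (-1, 1, 0, 1): internal (-1.00000, 1.41421); octagon support 1.70711 vs apothem 1.2 → ∉ W
#5 (0, -1, 1, 1): internal (1.41421, -1.00000); octagon support 1.70711 vs apothem 1.2 → ∉ W
#6 (0, 0, 1, -1): internal (-0.70711, -1.70711); octagon support 1.70711 vs apothem 1.2 → ∉ W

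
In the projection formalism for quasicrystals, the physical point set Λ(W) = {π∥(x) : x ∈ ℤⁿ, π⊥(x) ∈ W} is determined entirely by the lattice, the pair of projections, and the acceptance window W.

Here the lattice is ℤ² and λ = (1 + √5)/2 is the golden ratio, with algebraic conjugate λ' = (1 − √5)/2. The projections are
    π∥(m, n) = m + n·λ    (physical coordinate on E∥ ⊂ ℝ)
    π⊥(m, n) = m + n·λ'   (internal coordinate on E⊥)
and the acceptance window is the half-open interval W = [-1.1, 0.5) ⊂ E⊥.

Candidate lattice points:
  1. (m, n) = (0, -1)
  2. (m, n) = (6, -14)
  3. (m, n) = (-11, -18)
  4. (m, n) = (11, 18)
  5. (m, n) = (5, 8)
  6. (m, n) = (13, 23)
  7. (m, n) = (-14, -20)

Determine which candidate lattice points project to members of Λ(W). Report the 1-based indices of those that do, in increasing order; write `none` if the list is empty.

3, 4, 5

Numerically λ ≈ 1.618034 and λ' = −1/λ ≈ -0.618034.
[1] lift (0,-1): star map gives 0.618034; window check -1.1 ≤ 0.618034 < 0.5 is false → out
[2] lift (6,-14): star map gives 14.652476; window check -1.1 ≤ 14.652476 < 0.5 is false → out
[3] lift (-11,-18): star map gives 0.124612; window check -1.1 ≤ 0.124612 < 0.5 is true → IN Λ
[4] lift (11,18): star map gives -0.124612; window check -1.1 ≤ -0.124612 < 0.5 is true → IN Λ
[5] lift (5,8): star map gives 0.055728; window check -1.1 ≤ 0.055728 < 0.5 is true → IN Λ
[6] lift (13,23): star map gives -1.214782; window check -1.1 ≤ -1.214782 < 0.5 is false → out
[7] lift (-14,-20): star map gives -1.639320; window check -1.1 ≤ -1.639320 < 0.5 is false → out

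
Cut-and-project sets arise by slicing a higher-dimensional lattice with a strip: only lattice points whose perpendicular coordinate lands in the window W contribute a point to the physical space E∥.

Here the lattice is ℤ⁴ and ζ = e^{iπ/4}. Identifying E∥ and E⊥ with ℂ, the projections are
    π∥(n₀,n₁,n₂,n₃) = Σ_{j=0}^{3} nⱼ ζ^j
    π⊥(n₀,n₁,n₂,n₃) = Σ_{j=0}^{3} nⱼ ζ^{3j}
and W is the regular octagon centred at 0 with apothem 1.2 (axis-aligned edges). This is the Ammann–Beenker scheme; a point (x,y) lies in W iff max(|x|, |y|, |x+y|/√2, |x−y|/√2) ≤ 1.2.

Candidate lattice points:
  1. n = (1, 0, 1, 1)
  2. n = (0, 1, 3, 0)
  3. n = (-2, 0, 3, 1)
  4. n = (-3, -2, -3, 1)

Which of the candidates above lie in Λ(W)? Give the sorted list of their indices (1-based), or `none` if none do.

none

With ζ = e^{iπ/4} the internal vectors are ζ^0,ζ^3,ζ^6,ζ^9.
candidate 1: n = (1, 0, 1, 1) → π⊥ ≈ (+1.707107, -0.292893); max(|x|,|y|,|x±y|/√2) = 1.707107 > 1.2 ⇒ ∉ W
candidate 2: n = (0, 1, 3, 0) → π⊥ ≈ (-0.707107, -2.292893); max(|x|,|y|,|x±y|/√2) = 2.292893 > 1.2 ⇒ ∉ W
candidate 3: n = (-2, 0, 3, 1) → π⊥ ≈ (-1.292893, -2.292893); max(|x|,|y|,|x±y|/√2) = 2.535534 > 1.2 ⇒ ∉ W
candidate 4: n = (-3, -2, -3, 1) → π⊥ ≈ (-0.878680, +2.292893); max(|x|,|y|,|x±y|/√2) = 2.292893 > 1.2 ⇒ ∉ W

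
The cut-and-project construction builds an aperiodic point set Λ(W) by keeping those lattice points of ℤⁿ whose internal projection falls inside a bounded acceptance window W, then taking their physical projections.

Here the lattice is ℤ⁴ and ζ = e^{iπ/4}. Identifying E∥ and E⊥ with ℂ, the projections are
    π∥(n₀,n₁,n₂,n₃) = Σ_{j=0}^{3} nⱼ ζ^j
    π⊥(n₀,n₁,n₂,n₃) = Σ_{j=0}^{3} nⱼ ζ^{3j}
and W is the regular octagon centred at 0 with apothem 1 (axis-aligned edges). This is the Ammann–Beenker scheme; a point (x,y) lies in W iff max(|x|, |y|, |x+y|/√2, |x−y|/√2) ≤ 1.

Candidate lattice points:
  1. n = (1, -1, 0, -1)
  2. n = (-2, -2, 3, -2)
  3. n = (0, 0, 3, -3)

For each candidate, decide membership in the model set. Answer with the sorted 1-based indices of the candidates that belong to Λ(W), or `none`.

π⊥(n) = n₀ + n₁ζ³ + n₂ζ⁶ + n₃ζ⁹ where ζ = e^{iπ/4}.
candidate 1: n = (1, -1, 0, -1) → π⊥ ≈ (+1.00000, -1.41421); max(|x|,|y|,|x±y|/√2) = 1.70711 > 1 ⇒ ∉ W
candidate 2: n = (-2, -2, 3, -2) → π⊥ ≈ (-2.00000, -5.82843); max(|x|,|y|,|x±y|/√2) = 5.82843 > 1 ⇒ ∉ W
candidate 3: n = (0, 0, 3, -3) → π⊥ ≈ (-2.12132, -5.12132); max(|x|,|y|,|x±y|/√2) = 5.12132 > 1 ⇒ ∉ W

none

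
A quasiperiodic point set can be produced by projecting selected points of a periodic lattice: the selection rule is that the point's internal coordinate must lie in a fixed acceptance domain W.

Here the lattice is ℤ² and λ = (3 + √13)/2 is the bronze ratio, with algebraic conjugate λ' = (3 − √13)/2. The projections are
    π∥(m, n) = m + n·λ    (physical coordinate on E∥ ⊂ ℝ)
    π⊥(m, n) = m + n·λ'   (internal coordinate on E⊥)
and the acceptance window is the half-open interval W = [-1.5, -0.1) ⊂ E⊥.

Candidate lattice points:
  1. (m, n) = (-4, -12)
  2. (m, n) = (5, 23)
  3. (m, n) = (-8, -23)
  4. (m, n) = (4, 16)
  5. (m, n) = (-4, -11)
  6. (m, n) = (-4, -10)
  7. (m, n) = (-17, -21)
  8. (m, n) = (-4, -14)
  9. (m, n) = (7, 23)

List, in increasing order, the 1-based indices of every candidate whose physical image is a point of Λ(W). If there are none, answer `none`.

1, 3, 4, 5, 6

Numerically λ ≈ 3.30278 and λ' = −1/λ ≈ -0.30278.
[1] lift (-4,-12): star map gives -0.36669; window check -1.5 ≤ -0.36669 < -0.1 is true → IN Λ
[2] lift (5,23): star map gives -1.96384; window check -1.5 ≤ -1.96384 < -0.1 is false → out
[3] lift (-8,-23): star map gives -1.03616; window check -1.5 ≤ -1.03616 < -0.1 is true → IN Λ
[4] lift (4,16): star map gives -0.84441; window check -1.5 ≤ -0.84441 < -0.1 is true → IN Λ
[5] lift (-4,-11): star map gives -0.66947; window check -1.5 ≤ -0.66947 < -0.1 is true → IN Λ
[6] lift (-4,-10): star map gives -0.97224; window check -1.5 ≤ -0.97224 < -0.1 is true → IN Λ
[7] lift (-17,-21): star map gives -10.64171; window check -1.5 ≤ -10.64171 < -0.1 is false → out
[8] lift (-4,-14): star map gives 0.23886; window check -1.5 ≤ 0.23886 < -0.1 is false → out
[9] lift (7,23): star map gives 0.03616; window check -1.5 ≤ 0.03616 < -0.1 is false → out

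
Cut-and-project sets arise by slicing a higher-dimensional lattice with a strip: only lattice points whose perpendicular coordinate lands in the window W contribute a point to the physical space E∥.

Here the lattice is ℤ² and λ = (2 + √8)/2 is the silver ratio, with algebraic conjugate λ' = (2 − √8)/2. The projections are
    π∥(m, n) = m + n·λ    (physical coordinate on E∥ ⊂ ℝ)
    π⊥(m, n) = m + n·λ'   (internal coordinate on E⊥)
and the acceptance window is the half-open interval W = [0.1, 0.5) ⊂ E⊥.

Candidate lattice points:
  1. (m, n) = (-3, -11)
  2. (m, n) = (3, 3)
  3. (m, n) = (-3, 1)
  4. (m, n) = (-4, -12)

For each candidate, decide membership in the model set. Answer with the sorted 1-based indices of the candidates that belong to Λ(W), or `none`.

none

Compute λ' = (2−√8)/2 = -0.4142, so π⊥(m,n) = m -0.4142·n.
[1] lift (-3,-11): star map gives 1.5563; window check 0.1 ≤ 1.5563 < 0.5 is false → out
[2] lift (3,3): star map gives 1.7574; window check 0.1 ≤ 1.7574 < 0.5 is false → out
[3] lift (-3,1): star map gives -3.4142; window check 0.1 ≤ -3.4142 < 0.5 is false → out
[4] lift (-4,-12): star map gives 0.9706; window check 0.1 ≤ 0.9706 < 0.5 is false → out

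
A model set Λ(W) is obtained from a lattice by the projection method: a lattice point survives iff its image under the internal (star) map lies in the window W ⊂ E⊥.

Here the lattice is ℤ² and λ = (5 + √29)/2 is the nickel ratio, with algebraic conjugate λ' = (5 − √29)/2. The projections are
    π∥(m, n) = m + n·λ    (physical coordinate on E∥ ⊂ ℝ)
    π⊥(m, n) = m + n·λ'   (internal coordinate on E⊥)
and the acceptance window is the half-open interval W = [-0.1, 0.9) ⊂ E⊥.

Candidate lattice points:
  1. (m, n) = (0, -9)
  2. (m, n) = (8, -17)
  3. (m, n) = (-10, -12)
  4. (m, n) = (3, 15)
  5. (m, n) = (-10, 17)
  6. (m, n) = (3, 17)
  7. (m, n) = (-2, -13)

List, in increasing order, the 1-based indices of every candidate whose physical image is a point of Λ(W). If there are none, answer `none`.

4, 7

Compute λ' = (5−√29)/2 = -0.19258, so π⊥(m,n) = m -0.19258·n.
#1 (0,-9): internal coord 0 + (-9)·λ' = +1.73324; +1.73324 ∉ [-0.1, 0.9) → out
#2 (8,-17): internal coord 8 + (-17)·λ' = +11.27390; +11.27390 ∉ [-0.1, 0.9) → out
#3 (-10,-12): internal coord -10 + (-12)·λ' = -7.68901; -7.68901 ∉ [-0.1, 0.9) → out
#4 (3,15): internal coord 3 + (15)·λ' = +0.11126; +0.11126 ∈ [-0.1, 0.9) → IN Λ
#5 (-10,17): internal coord -10 + (17)·λ' = -13.27390; -13.27390 ∉ [-0.1, 0.9) → out
#6 (3,17): internal coord 3 + (17)·λ' = -0.27390; -0.27390 ∉ [-0.1, 0.9) → out
#7 (-2,-13): internal coord -2 + (-13)·λ' = +0.50357; +0.50357 ∈ [-0.1, 0.9) → IN Λ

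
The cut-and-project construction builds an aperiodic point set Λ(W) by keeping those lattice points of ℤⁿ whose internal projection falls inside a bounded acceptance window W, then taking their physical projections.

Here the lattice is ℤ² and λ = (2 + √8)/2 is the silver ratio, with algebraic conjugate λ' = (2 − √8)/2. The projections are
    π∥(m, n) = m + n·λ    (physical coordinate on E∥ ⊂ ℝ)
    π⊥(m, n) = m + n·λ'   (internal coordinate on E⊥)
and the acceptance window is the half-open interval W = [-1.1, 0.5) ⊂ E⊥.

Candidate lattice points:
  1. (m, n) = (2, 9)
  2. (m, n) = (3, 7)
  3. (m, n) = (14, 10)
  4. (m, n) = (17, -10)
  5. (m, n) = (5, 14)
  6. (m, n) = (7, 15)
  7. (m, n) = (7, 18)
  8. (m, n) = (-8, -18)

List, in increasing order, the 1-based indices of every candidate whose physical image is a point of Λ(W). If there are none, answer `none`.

2, 5, 7, 8

Compute λ' = (2−√8)/2 = -0.414214, so π⊥(m,n) = m -0.414214·n.
[1] lift (2,9): star map gives -1.727922; window check -1.1 ≤ -1.727922 < 0.5 is false → out
[2] lift (3,7): star map gives 0.100505; window check -1.1 ≤ 0.100505 < 0.5 is true → IN Λ
[3] lift (14,10): star map gives 9.857864; window check -1.1 ≤ 9.857864 < 0.5 is false → out
[4] lift (17,-10): star map gives 21.142136; window check -1.1 ≤ 21.142136 < 0.5 is false → out
[5] lift (5,14): star map gives -0.798990; window check -1.1 ≤ -0.798990 < 0.5 is true → IN Λ
[6] lift (7,15): star map gives 0.786797; window check -1.1 ≤ 0.786797 < 0.5 is false → out
[7] lift (7,18): star map gives -0.455844; window check -1.1 ≤ -0.455844 < 0.5 is true → IN Λ
[8] lift (-8,-18): star map gives -0.544156; window check -1.1 ≤ -0.544156 < 0.5 is true → IN Λ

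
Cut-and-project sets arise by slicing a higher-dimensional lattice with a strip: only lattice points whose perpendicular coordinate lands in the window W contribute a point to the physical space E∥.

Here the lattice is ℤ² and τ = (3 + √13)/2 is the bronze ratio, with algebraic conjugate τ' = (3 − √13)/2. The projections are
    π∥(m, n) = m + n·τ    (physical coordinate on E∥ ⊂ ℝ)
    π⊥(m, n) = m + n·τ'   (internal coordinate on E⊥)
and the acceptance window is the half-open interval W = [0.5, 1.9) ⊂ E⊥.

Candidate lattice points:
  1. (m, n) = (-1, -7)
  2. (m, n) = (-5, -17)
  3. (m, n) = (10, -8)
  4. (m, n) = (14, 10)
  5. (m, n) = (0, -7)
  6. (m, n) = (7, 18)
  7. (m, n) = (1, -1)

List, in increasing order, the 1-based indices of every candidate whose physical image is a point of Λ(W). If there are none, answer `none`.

1, 6, 7

τ' = (3−√13)/2 ≈ -0.3028.
[1] lift (-1,-7): star map gives 1.1194; window check 0.5 ≤ 1.1194 < 1.9 is true → IN Λ
[2] lift (-5,-17): star map gives 0.1472; window check 0.5 ≤ 0.1472 < 1.9 is false → out
[3] lift (10,-8): star map gives 12.4222; window check 0.5 ≤ 12.4222 < 1.9 is false → out
[4] lift (14,10): star map gives 10.9722; window check 0.5 ≤ 10.9722 < 1.9 is false → out
[5] lift (0,-7): star map gives 2.1194; window check 0.5 ≤ 2.1194 < 1.9 is false → out
[6] lift (7,18): star map gives 1.5500; window check 0.5 ≤ 1.5500 < 1.9 is true → IN Λ
[7] lift (1,-1): star map gives 1.3028; window check 0.5 ≤ 1.3028 < 1.9 is true → IN Λ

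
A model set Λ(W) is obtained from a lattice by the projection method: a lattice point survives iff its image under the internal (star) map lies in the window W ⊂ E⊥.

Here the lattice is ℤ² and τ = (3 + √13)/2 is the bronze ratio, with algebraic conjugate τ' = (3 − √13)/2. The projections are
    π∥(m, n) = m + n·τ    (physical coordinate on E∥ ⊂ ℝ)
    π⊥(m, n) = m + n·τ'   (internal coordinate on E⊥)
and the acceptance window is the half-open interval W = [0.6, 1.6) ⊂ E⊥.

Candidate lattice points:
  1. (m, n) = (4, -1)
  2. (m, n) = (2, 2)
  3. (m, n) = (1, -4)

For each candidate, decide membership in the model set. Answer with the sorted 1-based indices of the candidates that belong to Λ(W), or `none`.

2

τ' = (3−√13)/2 ≈ -0.3028.
#1 (4,-1): internal coord 4 + (-1)·τ' = +4.3028; +4.3028 ∉ [0.6, 1.6) → out
#2 (2,2): internal coord 2 + (2)·τ' = +1.3944; +1.3944 ∈ [0.6, 1.6) → IN Λ
#3 (1,-4): internal coord 1 + (-4)·τ' = +2.2111; +2.2111 ∉ [0.6, 1.6) → out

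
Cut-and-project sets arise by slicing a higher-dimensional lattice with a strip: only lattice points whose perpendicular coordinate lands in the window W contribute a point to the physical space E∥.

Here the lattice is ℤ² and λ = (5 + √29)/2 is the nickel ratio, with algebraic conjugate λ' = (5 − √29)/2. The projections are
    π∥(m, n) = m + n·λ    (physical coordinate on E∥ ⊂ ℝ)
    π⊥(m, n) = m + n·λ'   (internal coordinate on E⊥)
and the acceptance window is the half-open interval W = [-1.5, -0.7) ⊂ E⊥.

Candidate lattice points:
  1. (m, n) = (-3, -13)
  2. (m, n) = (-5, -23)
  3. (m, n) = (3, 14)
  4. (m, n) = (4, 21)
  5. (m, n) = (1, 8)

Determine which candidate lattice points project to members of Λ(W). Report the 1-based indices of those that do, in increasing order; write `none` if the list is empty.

none

Compute λ' = (5−√29)/2 = -0.19258, so π⊥(m,n) = m -0.19258·n.
[1] lift (-3,-13): star map gives -0.49643; window check -1.5 ≤ -0.49643 < -0.7 is false → out
[2] lift (-5,-23): star map gives -0.57060; window check -1.5 ≤ -0.57060 < -0.7 is false → out
[3] lift (3,14): star map gives 0.30385; window check -1.5 ≤ 0.30385 < -0.7 is false → out
[4] lift (4,21): star map gives -0.04423; window check -1.5 ≤ -0.04423 < -0.7 is false → out
[5] lift (1,8): star map gives -0.54066; window check -1.5 ≤ -0.54066 < -0.7 is false → out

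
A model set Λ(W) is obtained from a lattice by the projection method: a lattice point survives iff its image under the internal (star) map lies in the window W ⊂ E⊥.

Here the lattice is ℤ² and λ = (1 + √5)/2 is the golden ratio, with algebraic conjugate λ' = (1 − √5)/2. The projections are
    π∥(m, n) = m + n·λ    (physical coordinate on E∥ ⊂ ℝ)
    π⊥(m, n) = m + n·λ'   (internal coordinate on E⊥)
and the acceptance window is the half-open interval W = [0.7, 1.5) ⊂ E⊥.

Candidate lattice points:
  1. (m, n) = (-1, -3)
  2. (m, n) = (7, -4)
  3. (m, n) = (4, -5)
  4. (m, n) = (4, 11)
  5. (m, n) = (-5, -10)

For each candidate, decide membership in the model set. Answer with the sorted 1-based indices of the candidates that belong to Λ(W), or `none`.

1, 5

Numerically λ ≈ 1.618034 and λ' = −1/λ ≈ -0.618034.
#1 (-1,-3): internal coord -1 + (-3)·λ' = +0.854102; +0.854102 ∈ [0.7, 1.5) → IN Λ
#2 (7,-4): internal coord 7 + (-4)·λ' = +9.472136; +9.472136 ∉ [0.7, 1.5) → out
#3 (4,-5): internal coord 4 + (-5)·λ' = +7.090170; +7.090170 ∉ [0.7, 1.5) → out
#4 (4,11): internal coord 4 + (11)·λ' = -2.798374; -2.798374 ∉ [0.7, 1.5) → out
#5 (-5,-10): internal coord -5 + (-10)·λ' = +1.180340; +1.180340 ∈ [0.7, 1.5) → IN Λ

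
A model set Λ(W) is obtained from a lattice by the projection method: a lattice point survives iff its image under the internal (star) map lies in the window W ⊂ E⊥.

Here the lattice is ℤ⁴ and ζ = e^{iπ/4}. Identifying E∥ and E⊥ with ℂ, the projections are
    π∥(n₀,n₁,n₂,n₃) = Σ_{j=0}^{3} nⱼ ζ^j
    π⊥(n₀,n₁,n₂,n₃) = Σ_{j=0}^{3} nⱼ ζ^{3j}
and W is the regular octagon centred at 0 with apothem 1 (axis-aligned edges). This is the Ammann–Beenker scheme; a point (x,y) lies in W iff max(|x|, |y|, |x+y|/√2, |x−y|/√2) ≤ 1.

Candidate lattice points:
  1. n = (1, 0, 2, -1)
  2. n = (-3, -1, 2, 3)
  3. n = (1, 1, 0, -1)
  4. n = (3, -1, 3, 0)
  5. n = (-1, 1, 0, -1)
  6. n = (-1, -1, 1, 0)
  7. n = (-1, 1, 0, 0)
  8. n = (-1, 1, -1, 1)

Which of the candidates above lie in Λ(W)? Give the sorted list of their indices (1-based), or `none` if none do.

2, 3

Internal map: ζ^{3j} for j=0..3 gives (1,0), (−√2/2,√2/2), (0,−1), (√2/2,√2/2).
candidate 1: n = (1, 0, 2, -1) → π⊥ ≈ (+0.29289, -2.70711); max(|x|,|y|,|x±y|/√2) = 2.70711 > 1 ⇒ ∉ W
candidate 2: n = (-3, -1, 2, 3) → π⊥ ≈ (-0.17157, -0.58579); max(|x|,|y|,|x±y|/√2) = 0.58579 ≤ 1 ⇒ ∈ W
candidate 3: n = (1, 1, 0, -1) → π⊥ ≈ (-0.41421, +0.00000); max(|x|,|y|,|x±y|/√2) = 0.41421 ≤ 1 ⇒ ∈ W
candidate 4: n = (3, -1, 3, 0) → π⊥ ≈ (+3.70711, -3.70711); max(|x|,|y|,|x±y|/√2) = 5.24264 > 1 ⇒ ∉ W
candidate 5: n = (-1, 1, 0, -1) → π⊥ ≈ (-2.41421, +0.00000); max(|x|,|y|,|x±y|/√2) = 2.41421 > 1 ⇒ ∉ W
candidate 6: n = (-1, -1, 1, 0) → π⊥ ≈ (-0.29289, -1.70711); max(|x|,|y|,|x±y|/√2) = 1.70711 > 1 ⇒ ∉ W
candidate 7: n = (-1, 1, 0, 0) → π⊥ ≈ (-1.70711, +0.70711); max(|x|,|y|,|x±y|/√2) = 1.70711 > 1 ⇒ ∉ W
candidate 8: n = (-1, 1, -1, 1) → π⊥ ≈ (-1.00000, +2.41421); max(|x|,|y|,|x±y|/√2) = 2.41421 > 1 ⇒ ∉ W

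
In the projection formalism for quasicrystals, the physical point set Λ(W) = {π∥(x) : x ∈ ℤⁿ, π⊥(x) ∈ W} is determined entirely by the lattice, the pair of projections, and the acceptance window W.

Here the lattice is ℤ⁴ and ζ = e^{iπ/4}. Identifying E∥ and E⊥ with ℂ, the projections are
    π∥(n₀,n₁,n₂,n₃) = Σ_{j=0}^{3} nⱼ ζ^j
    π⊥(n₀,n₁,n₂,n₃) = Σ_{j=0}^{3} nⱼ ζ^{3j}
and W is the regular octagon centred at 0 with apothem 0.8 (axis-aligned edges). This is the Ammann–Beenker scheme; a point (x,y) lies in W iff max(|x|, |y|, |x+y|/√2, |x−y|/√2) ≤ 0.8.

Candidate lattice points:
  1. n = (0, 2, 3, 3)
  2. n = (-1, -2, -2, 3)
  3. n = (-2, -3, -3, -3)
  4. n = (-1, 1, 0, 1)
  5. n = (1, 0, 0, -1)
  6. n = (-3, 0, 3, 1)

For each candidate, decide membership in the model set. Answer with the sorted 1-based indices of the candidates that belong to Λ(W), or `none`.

5

With ζ = e^{iπ/4} the internal vectors are ζ^0,ζ^3,ζ^6,ζ^9.
#1 (0, 2, 3, 3): internal (0.70711, 0.53553); octagon support 0.87868 vs apothem 0.8 → ∉ W
#2 (-1, -2, -2, 3): internal (2.53553, 2.70711); octagon support 3.70711 vs apothem 0.8 → ∉ W
#3 (-2, -3, -3, -3): internal (-2.00000, -1.24264); octagon support 2.29289 vs apothem 0.8 → ∉ W
#4 (-1, 1, 0, 1): internal (-1.00000, 1.41421); octagon support 1.70711 vs apothem 0.8 → ∉ W
#5 (1, 0, 0, -1): internal (0.29289, -0.70711); octagon support 0.70711 vs apothem 0.8 → ∈ W
#6 (-3, 0, 3, 1): internal (-2.29289, -2.29289); octagon support 3.24264 vs apothem 0.8 → ∉ W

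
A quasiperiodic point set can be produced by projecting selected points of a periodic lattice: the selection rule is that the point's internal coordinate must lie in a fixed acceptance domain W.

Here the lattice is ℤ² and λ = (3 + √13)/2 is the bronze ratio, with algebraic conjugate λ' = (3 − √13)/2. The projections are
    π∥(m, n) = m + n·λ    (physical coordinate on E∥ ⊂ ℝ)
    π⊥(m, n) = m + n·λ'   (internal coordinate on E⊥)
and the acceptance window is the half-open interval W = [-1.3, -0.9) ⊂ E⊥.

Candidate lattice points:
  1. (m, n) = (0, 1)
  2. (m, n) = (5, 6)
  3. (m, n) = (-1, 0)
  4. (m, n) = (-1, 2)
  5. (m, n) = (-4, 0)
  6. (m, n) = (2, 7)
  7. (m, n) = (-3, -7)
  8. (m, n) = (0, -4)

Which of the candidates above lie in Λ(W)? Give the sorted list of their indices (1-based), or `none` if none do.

3

Numerically λ ≈ 3.302776 and λ' = −1/λ ≈ -0.302776.
candidate 1: (m,n)=(0,1) → π∥ = 0+1·λ ≈ 3.302776, π⊥ = 0+1·λ' ≈ -0.302776 ∉ [-1.3, -0.9) ⇒ out
candidate 2: (m,n)=(5,6) → π∥ = 5+6·λ ≈ 24.816654, π⊥ = 5+6·λ' ≈ 3.183346 ∉ [-1.3, -0.9) ⇒ out
candidate 3: (m,n)=(-1,0) → π∥ = -1+0·λ ≈ -1.000000, π⊥ = -1+0·λ' ≈ -1.000000 ∈ [-1.3, -0.9) ⇒ IN Λ
candidate 4: (m,n)=(-1,2) → π∥ = -1+2·λ ≈ 5.605551, π⊥ = -1+2·λ' ≈ -1.605551 ∉ [-1.3, -0.9) ⇒ out
candidate 5: (m,n)=(-4,0) → π∥ = -4+0·λ ≈ -4.000000, π⊥ = -4+0·λ' ≈ -4.000000 ∉ [-1.3, -0.9) ⇒ out
candidate 6: (m,n)=(2,7) → π∥ = 2+7·λ ≈ 25.119429, π⊥ = 2+7·λ' ≈ -0.119429 ∉ [-1.3, -0.9) ⇒ out
candidate 7: (m,n)=(-3,-7) → π∥ = -3-7·λ ≈ -26.119429, π⊥ = -3-7·λ' ≈ -0.880571 ∉ [-1.3, -0.9) ⇒ out
candidate 8: (m,n)=(0,-4) → π∥ = 0-4·λ ≈ -13.211103, π⊥ = 0-4·λ' ≈ 1.211103 ∉ [-1.3, -0.9) ⇒ out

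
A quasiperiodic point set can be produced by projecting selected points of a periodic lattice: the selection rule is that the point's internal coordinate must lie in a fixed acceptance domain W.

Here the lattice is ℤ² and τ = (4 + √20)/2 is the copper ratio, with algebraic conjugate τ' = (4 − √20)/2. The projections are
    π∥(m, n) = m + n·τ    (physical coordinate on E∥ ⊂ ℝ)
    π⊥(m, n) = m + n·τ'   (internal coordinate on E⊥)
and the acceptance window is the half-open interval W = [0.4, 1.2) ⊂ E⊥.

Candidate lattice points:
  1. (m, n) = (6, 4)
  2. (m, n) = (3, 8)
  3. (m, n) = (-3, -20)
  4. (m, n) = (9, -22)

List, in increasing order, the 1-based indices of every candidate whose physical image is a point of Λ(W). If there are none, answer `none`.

Compute τ' = (4−√20)/2 = -0.2361, so π⊥(m,n) = m -0.2361·n.
candidate 1: (m,n)=(6,4) → π∥ = 6+4·τ ≈ 22.9443, π⊥ = 6+4·τ' ≈ 5.0557 ∉ [0.4, 1.2) ⇒ out
candidate 2: (m,n)=(3,8) → π∥ = 3+8·τ ≈ 36.8885, π⊥ = 3+8·τ' ≈ 1.1115 ∈ [0.4, 1.2) ⇒ IN Λ
candidate 3: (m,n)=(-3,-20) → π∥ = -3-20·τ ≈ -87.7214, π⊥ = -3-20·τ' ≈ 1.7214 ∉ [0.4, 1.2) ⇒ out
candidate 4: (m,n)=(9,-22) → π∥ = 9-22·τ ≈ -84.1935, π⊥ = 9-22·τ' ≈ 14.1935 ∉ [0.4, 1.2) ⇒ out

2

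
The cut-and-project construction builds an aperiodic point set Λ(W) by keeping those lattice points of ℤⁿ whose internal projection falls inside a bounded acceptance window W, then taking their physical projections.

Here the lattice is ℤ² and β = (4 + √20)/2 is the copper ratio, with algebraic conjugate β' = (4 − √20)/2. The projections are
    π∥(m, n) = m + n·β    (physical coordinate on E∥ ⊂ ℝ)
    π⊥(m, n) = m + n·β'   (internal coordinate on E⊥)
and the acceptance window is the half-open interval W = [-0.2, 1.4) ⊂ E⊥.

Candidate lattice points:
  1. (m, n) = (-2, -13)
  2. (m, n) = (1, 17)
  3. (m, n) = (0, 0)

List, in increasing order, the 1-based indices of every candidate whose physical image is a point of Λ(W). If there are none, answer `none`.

Numerically β ≈ 4.2361 and β' = −1/β ≈ -0.2361.
candidate 1: (m,n)=(-2,-13) → π∥ = -2-13·β ≈ -57.0689, π⊥ = -2-13·β' ≈ 1.0689 ∈ [-0.2, 1.4) ⇒ IN Λ
candidate 2: (m,n)=(1,17) → π∥ = 1+17·β ≈ 73.0132, π⊥ = 1+17·β' ≈ -3.0132 ∉ [-0.2, 1.4) ⇒ out
candidate 3: (m,n)=(0,0) → π∥ = 0+0·β ≈ 0.0000, π⊥ = 0+0·β' ≈ 0.0000 ∈ [-0.2, 1.4) ⇒ IN Λ

1, 3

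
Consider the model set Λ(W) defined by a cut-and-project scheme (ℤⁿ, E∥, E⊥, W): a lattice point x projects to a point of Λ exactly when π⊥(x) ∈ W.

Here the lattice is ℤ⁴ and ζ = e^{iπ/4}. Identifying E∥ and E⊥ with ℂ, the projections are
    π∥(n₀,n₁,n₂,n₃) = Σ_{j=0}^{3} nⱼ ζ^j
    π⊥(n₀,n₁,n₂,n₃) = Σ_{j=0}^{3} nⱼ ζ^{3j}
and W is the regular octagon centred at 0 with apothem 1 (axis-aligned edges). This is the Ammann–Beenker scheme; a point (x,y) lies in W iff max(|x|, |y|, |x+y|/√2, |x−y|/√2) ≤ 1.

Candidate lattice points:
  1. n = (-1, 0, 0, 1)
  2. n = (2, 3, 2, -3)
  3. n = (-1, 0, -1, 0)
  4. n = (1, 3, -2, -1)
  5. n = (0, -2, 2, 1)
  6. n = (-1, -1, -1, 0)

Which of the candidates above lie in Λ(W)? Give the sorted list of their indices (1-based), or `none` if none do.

Internal map: ζ^{3j} for j=0..3 gives (1,0), (−√2/2,√2/2), (0,−1), (√2/2,√2/2).
candidate 1: n = (-1, 0, 0, 1) → π⊥ ≈ (-0.29289, +0.70711); max(|x|,|y|,|x±y|/√2) = 0.70711 ≤ 1 ⇒ ∈ W
candidate 2: n = (2, 3, 2, -3) → π⊥ ≈ (-2.24264, -2.00000); max(|x|,|y|,|x±y|/√2) = 3.00000 > 1 ⇒ ∉ W
candidate 3: n = (-1, 0, -1, 0) → π⊥ ≈ (-1.00000, +1.00000); max(|x|,|y|,|x±y|/√2) = 1.41421 > 1 ⇒ ∉ W
candidate 4: n = (1, 3, -2, -1) → π⊥ ≈ (-1.82843, +3.41421); max(|x|,|y|,|x±y|/√2) = 3.70711 > 1 ⇒ ∉ W
candidate 5: n = (0, -2, 2, 1) → π⊥ ≈ (+2.12132, -2.70711); max(|x|,|y|,|x±y|/√2) = 3.41421 > 1 ⇒ ∉ W
candidate 6: n = (-1, -1, -1, 0) → π⊥ ≈ (-0.29289, +0.29289); max(|x|,|y|,|x±y|/√2) = 0.41421 ≤ 1 ⇒ ∈ W

1, 6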